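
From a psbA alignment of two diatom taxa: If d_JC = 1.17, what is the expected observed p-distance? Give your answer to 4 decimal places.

p = (3/4)(1 − e^(−4d/3)) = 0.75 × (1 − e^(-1.56)) = 0.75 × (1 − 0.210136) = 0.592398.

0.5924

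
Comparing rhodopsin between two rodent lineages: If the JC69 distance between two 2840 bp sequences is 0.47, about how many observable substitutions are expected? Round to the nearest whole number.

992

Invert JC69: p = (3/4)(1 − e^(−4d/3)) = 0.75 × (1 − e^(-0.626667)) = 0.75 × (1 − 0.534370) = 0.349223.
Expected differing sites = pL ≈ 0.349223 × 2840 = 991.79332 ≈ 992.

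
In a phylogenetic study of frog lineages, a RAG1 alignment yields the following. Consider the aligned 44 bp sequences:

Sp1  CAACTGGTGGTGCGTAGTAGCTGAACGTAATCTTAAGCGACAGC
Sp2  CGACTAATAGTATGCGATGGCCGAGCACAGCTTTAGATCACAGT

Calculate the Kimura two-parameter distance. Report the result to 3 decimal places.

1.904

Of 44 sites, 21 differences are transitions and 1 are transversions, so P = 21/44 ≈ 0.477273 and Q = 1/44 ≈ 0.022727.
Under the Kimura two-parameter model, d = −½ ln(1 − 2P − Q) − ¼ ln(1 − 2Q).
1 − 2P − Q = 0.022727, giving −½ ln(0.022727) = 1.892101.
1 − 2Q = 0.954546, giving −¼ ln(0.954546) = 0.011630.
d = 1.892101 + 0.011630 = 1.903731.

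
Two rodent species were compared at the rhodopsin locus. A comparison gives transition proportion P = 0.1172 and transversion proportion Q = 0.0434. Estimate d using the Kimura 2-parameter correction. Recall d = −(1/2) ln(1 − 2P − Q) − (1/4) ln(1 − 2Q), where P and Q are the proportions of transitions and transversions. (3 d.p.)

0.185

Under the Kimura two-parameter model, d = −½ ln(1 − 2P − Q) − ¼ ln(1 − 2Q).
1 − 2P − Q = 0.7222, giving −½ ln(0.7222) = 0.162727.
1 − 2Q = 0.9132, giving −¼ ln(0.9132) = 0.022700.
d = 0.162727 + 0.022700 = 0.185427.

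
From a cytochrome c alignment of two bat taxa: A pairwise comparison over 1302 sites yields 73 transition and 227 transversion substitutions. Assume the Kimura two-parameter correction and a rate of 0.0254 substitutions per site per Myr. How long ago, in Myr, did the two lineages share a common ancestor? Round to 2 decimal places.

P = 73/1302 ≈ 0.056068 and Q = 227/1302 ≈ 0.174347.
Under the Kimura two-parameter model, d = −½ ln(1 − 2P − Q) − ¼ ln(1 − 2Q).
1 − 2P − Q = 0.713517, giving −½ ln(0.713517) = 0.168775.
1 − 2Q = 0.651306, giving −¼ ln(0.651306) = 0.107194.
d = 0.168775 + 0.107194 = 0.275969.
Under a molecular clock d = 2μt, so t = d/(2μ) = 0.275969 / (2 × 0.0254) = 5.43 Myr.

5.43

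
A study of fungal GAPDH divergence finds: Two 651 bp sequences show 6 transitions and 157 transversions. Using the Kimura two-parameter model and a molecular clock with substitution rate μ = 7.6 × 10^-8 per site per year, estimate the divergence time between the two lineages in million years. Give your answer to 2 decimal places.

P = 6/651 ≈ 0.009217 and Q = 157/651 ≈ 0.241167.
Under the Kimura two-parameter model, d = −½ ln(1 − 2P − Q) − ¼ ln(1 − 2Q).
1 − 2P − Q = 0.740399, giving −½ ln(0.740399) = 0.150283.
1 − 2Q = 0.517666, giving −¼ ln(0.517666) = 0.164606.
d = 0.150283 + 0.164606 = 0.314889.
Under a molecular clock d = 2μt, so t = d/(2μ) = 0.314889 / (2 × 7.6 × 10^-8) = 2.07 million years.

2.07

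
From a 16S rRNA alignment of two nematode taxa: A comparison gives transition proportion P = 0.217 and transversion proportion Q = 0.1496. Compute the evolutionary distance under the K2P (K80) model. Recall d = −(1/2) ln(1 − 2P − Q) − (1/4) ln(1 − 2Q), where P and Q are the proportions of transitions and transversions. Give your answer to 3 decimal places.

0.527

Under the Kimura two-parameter model, d = −½ ln(1 − 2P − Q) − ¼ ln(1 − 2Q).
1 − 2P − Q = 0.4164, giving −½ ln(0.4164) = 0.438054.
1 − 2Q = 0.7008, giving −¼ ln(0.7008) = 0.088883.
d = 0.438054 + 0.088883 = 0.526937.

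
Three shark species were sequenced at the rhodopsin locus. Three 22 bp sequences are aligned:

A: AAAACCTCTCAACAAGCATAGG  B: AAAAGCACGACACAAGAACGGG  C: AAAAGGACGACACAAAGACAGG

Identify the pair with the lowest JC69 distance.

B and C

A–B: 8/22 differ, p = 0.364, d = 0.497.
A–C: 9/22 differ, p = 0.409, d = 0.591.
B–C: 4/22 differ, p = 0.182, d = 0.208.
The smallest distance is between B and C.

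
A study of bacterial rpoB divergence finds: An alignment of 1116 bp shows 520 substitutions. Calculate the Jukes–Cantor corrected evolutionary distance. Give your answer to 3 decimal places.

p = 520/1116 ≈ 0.46595.
d = −(3/4) ln(1 − 4p/3) = −0.75 ln(1 − 0.621267) = −0.75 ln(0.378733)
  = −0.75 × (-0.970924) = 0.728193 substitutions/site.

0.728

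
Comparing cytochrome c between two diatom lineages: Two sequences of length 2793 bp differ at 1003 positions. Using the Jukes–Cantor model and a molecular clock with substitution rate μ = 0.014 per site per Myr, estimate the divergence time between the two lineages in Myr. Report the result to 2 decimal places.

p = 1003/2793 ≈ 0.359112.
d = −(3/4) ln(1 − 4p/3) = −0.75 ln(1 − 0.478816) = −0.75 ln(0.521184)
  = −0.75 × (-0.651652) = 0.488739 substitutions/site.
Under a molecular clock d = 2μt, so t = d/(2μ) = 0.488739 / (2 × 0.014) = 17.45 Myr.

17.45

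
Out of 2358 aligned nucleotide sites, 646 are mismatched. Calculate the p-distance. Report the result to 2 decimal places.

0.27

p = 646/2358 = 0.273960… ≈ 0.27 (to 2 d.p.).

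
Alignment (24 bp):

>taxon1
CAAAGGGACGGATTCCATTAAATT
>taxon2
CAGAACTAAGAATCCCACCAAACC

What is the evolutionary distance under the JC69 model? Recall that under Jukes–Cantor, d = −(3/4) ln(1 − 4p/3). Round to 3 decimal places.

0.708

The sequences differ at 11 of 24 sites, so p = 11/24 ≈ 0.458333.
d = −(3/4) ln(1 − 4p/3) = −0.75 ln(1 − 0.611111) = −0.75 ln(0.388889)
  = −0.75 × (-0.944461) = 0.708346 substitutions/site.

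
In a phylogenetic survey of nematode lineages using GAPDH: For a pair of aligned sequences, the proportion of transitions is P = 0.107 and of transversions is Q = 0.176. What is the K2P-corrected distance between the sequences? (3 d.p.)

0.356

Under the Kimura two-parameter model, d = −½ ln(1 − 2P − Q) − ¼ ln(1 − 2Q).
1 − 2P − Q = 0.61, giving −½ ln(0.61) = 0.247148.
1 − 2Q = 0.648, giving −¼ ln(0.648) = 0.108466.
d = 0.247148 + 0.108466 = 0.355614.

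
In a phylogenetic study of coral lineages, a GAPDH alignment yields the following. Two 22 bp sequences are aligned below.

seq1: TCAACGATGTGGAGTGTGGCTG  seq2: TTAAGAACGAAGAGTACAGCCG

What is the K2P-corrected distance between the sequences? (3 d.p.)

0.903

Of 22 sites, 8 differences are transitions and 2 are transversions, so P = 8/22 ≈ 0.363636 and Q = 2/22 ≈ 0.090909.
Under the Kimura two-parameter model, d = −½ ln(1 − 2P − Q) − ¼ ln(1 − 2Q).
1 − 2P − Q = 0.181819, giving −½ ln(0.181819) = 0.852372.
1 − 2Q = 0.818182, giving −¼ ln(0.818182) = 0.050168.
d = 0.852372 + 0.050168 = 0.902540.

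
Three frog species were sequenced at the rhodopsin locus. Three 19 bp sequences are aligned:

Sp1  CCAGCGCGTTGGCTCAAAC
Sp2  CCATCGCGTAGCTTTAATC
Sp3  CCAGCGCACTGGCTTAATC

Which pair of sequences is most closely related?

Sp1–Sp2: 6/19 differ, p = 0.316, d = 0.410.
Sp1–Sp3: 4/19 differ, p = 0.211, d = 0.247.
Sp2–Sp3: 6/19 differ, p = 0.316, d = 0.410.
The smallest distance is between Sp1 and Sp3.

Sp1 and Sp3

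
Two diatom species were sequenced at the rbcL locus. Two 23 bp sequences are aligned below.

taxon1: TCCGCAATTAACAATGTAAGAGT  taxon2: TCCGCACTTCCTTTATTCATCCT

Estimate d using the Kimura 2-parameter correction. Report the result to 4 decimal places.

Of 23 sites, 1 differences are transitions and 11 are transversions, so P = 1/23 ≈ 0.043478 and Q = 11/23 ≈ 0.478261.
Under the Kimura two-parameter model, d = −½ ln(1 − 2P − Q) − ¼ ln(1 − 2Q).
1 − 2P − Q = 0.434783, giving −½ ln(0.434783) = 0.416454.
1 − 2Q = 0.043478, giving −¼ ln(0.043478) = 0.783875.
d = 0.416454 + 0.783875 = 1.200329.

1.2003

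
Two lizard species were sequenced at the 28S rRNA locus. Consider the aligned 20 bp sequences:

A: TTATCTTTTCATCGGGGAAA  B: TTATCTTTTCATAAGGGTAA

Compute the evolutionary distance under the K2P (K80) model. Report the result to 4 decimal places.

Of 20 sites, 1 differences are transitions and 2 are transversions, so P = 1/20 = 0.05 and Q = 2/20 = 0.1.
Under the Kimura two-parameter model, d = −½ ln(1 − 2P − Q) − ¼ ln(1 − 2Q).
1 − 2P − Q = 0.8, giving −½ ln(0.8) = 0.111572.
1 − 2Q = 0.8, giving −¼ ln(0.8) = 0.055786.
d = 0.111572 + 0.055786 = 0.167358.

0.1674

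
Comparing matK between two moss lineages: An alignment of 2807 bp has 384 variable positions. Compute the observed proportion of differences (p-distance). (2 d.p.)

0.14

p = 384/2807 = 0.136800… ≈ 0.14 (to 2 d.p.).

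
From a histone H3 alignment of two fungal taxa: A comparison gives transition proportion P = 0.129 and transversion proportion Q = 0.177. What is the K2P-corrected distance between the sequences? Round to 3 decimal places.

0.395

Under the Kimura two-parameter model, d = −½ ln(1 − 2P − Q) − ¼ ln(1 − 2Q).
1 − 2P − Q = 0.565, giving −½ ln(0.565) = 0.285465.
1 − 2Q = 0.646, giving −¼ ln(0.646) = 0.109239.
d = 0.285465 + 0.109239 = 0.394704.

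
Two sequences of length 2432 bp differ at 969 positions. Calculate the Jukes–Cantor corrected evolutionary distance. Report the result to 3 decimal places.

p = 969/2432 ≈ 0.398438.
d = −(3/4) ln(1 − 4p/3) = −0.75 ln(1 − 0.531251) = −0.75 ln(0.468749)
  = −0.75 × (-0.757688) = 0.568266 substitutions/site.

0.568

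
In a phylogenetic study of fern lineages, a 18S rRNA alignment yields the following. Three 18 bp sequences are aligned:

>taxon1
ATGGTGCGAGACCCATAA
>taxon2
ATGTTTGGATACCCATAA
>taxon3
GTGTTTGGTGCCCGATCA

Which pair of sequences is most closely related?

taxon1 and taxon2

taxon1–taxon2: 4/18 differ, p = 0.222, d = 0.264.
taxon1–taxon3: 8/18 differ, p = 0.444, d = 0.673.
taxon2–taxon3: 6/18 differ, p = 0.333, d = 0.441.
The smallest distance is between taxon1 and taxon2.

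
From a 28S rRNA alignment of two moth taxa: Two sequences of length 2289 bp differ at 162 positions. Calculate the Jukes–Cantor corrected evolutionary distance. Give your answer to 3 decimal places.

p = 162/2289 ≈ 0.070773.
d = −(3/4) ln(1 − 4p/3) = −0.75 ln(1 − 0.094364) = −0.75 ln(0.905636)
  = −0.75 × (-0.099118) = 0.074339 substitutions/site.

0.074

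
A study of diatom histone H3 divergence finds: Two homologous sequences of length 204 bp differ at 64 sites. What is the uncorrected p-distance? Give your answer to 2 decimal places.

0.31

p = 64/204 = 0.313725… ≈ 0.31 (to 2 d.p.).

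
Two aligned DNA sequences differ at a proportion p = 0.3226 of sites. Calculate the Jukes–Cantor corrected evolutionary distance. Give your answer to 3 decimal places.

d = −(3/4) ln(1 − 4p/3) = −0.75 ln(1 − 0.430133) = −0.75 ln(0.569867)
  = −0.75 × (-0.562352) = 0.421764 substitutions/site.

0.422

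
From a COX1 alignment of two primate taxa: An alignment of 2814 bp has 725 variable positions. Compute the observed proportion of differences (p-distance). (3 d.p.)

0.258

p = 725/2814 = 0.257640… ≈ 0.258 (to 3 d.p.).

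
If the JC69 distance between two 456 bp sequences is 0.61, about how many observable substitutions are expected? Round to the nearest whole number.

Invert JC69: p = (3/4)(1 − e^(−4d/3)) = 0.75 × (1 − e^(-0.813333)) = 0.75 × (1 − 0.443378) = 0.417467.
Expected differing sites = pL ≈ 0.417467 × 456 = 190.364952 ≈ 190.

190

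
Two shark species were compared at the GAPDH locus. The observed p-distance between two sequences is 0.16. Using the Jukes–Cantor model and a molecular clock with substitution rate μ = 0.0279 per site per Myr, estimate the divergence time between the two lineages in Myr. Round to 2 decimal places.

3.23

d = −(3/4) ln(1 − 4p/3) = −0.75 ln(1 − 0.213333) = −0.75 ln(0.786667)
  = −0.75 × (-0.239950) = 0.179963 substitutions/site.
Under a molecular clock d = 2μt, so t = d/(2μ) = 0.179963 / (2 × 0.0279) = 3.23 Myr.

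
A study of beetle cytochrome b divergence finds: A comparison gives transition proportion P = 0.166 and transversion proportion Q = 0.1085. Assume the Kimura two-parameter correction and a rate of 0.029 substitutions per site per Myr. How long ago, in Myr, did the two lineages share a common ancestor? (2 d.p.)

6.06

Under the Kimura two-parameter model, d = −½ ln(1 − 2P − Q) − ¼ ln(1 − 2Q).
1 − 2P − Q = 0.5595, giving −½ ln(0.5595) = 0.290356.
1 − 2Q = 0.783, giving −¼ ln(0.783) = 0.061156.
d = 0.290356 + 0.061156 = 0.351512.
Under a molecular clock d = 2μt, so t = d/(2μ) = 0.351512 / (2 × 0.029) = 6.06 Myr.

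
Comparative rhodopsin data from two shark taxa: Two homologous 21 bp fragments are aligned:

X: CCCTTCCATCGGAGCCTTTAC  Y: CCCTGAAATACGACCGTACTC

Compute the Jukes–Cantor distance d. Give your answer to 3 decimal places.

0.756

The sequences differ at 10 of 21 sites (5, 6, 7, 10, 11, 14, 16, 18, 19, 20), so p = 10/21 ≈ 0.47619.
d = −(3/4) ln(1 − 4p/3) = −0.75 ln(1 − 0.63492) = −0.75 ln(0.36508)
  = −0.75 × (-1.007639) = 0.755729 substitutions/site.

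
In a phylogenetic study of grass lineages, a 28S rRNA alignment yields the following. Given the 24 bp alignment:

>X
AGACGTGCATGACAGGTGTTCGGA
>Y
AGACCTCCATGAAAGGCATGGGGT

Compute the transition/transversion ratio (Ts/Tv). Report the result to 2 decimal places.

0.33

Transitions are A↔G and C↔T; transversions are all other mismatches.
Transitions: 2. Transversions: 6.
R = 2/6 = 0.333333… ≈ 0.33 (to 2 d.p.).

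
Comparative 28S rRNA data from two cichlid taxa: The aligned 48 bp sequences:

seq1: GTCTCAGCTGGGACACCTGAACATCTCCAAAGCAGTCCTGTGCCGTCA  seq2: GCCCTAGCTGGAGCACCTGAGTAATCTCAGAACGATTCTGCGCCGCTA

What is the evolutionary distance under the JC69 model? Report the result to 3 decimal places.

0.563

The sequences differ at 19 of 48 sites, so p = 19/48 ≈ 0.395833.
d = −(3/4) ln(1 − 4p/3) = −0.75 ln(1 − 0.527777) = −0.75 ln(0.472223)
  = −0.75 × (-0.750304) = 0.562728 substitutions/site.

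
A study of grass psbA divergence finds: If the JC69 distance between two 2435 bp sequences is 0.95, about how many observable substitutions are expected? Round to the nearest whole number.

1312

Invert JC69: p = (3/4)(1 − e^(−4d/3)) = 0.75 × (1 − e^(-1.266667)) = 0.75 × (1 − 0.281769) = 0.538673.
Expected differing sites = pL ≈ 0.538673 × 2435 = 1311.668755 ≈ 1312.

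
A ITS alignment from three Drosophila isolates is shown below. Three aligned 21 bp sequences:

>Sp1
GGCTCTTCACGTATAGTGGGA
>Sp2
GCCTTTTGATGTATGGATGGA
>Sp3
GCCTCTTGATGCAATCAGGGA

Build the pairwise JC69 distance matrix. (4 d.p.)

Sp1–Sp2: 7/21 sites differ → p ≈ 0.333333, d = −0.75 ln(1 − 0.444444) = 0.440839 ≈ 0.4408.
Sp1–Sp3: 8/21 sites differ → p ≈ 0.380952, d = −0.75 ln(1 − 0.507936) = 0.531860 ≈ 0.5319.
Sp2–Sp3: 6/21 sites differ → p ≈ 0.285714, d = −0.75 ln(1 − 0.380952) = 0.359679 ≈ 0.3597.

d(Sp1,Sp2) = 0.4408, d(Sp1,Sp3) = 0.5319, d(Sp2,Sp3) = 0.3597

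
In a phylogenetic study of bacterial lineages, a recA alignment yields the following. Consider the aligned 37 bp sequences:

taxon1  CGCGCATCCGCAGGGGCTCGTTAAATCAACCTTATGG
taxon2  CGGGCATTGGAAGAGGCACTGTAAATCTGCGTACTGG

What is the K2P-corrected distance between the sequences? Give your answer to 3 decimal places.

Of 37 sites, 3 differences are transitions and 10 are transversions, so P = 3/37 ≈ 0.081081 and Q = 10/37 ≈ 0.27027.
Under the Kimura two-parameter model, d = −½ ln(1 − 2P − Q) − ¼ ln(1 − 2Q).
1 − 2P − Q = 0.567568, giving −½ ln(0.567568) = 0.283197.
1 − 2Q = 0.45946, giving −¼ ln(0.45946) = 0.194426.
d = 0.283197 + 0.194426 = 0.477623.

0.478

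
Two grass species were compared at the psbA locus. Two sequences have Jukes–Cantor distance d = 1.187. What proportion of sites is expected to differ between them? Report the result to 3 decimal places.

0.596

p = (3/4)(1 − e^(−4d/3)) = 0.75 × (1 − e^(-1.582667)) = 0.75 × (1 − 0.205426) = 0.595931.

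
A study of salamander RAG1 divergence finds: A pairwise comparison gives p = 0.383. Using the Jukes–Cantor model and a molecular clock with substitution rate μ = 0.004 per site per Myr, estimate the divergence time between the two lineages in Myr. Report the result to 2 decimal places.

d = −(3/4) ln(1 − 4p/3) = −0.75 ln(1 − 0.510667) = −0.75 ln(0.489333)
  = −0.75 × (-0.714712) = 0.536034 substitutions/site.
Under a molecular clock d = 2μt, so t = d/(2μ) = 0.536034 / (2 × 0.004) = 67.00 Myr.

67.00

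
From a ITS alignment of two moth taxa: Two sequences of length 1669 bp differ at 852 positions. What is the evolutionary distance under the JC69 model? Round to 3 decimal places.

0.856

p = 852/1669 ≈ 0.510485.
d = −(3/4) ln(1 − 4p/3) = −0.75 ln(1 − 0.680647) = −0.75 ln(0.319353)
  = −0.75 × (-1.141458) = 0.856094 substitutions/site.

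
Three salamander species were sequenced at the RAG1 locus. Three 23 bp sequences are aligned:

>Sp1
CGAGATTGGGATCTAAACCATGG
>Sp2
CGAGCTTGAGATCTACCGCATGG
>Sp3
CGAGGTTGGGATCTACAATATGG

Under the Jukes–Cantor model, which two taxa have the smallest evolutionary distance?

Sp1–Sp2: 5/23 differ, p = 0.217, d = 0.257.
Sp1–Sp3: 4/23 differ, p = 0.174, d = 0.198.
Sp2–Sp3: 5/23 differ, p = 0.217, d = 0.257.
The smallest distance is between Sp1 and Sp3.

Sp1 and Sp3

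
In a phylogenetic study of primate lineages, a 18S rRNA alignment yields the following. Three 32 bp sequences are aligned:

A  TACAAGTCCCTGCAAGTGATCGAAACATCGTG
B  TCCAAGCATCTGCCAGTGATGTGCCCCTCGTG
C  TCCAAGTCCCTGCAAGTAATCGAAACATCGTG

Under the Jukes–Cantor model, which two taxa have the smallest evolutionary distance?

A–B: 11/32 differ, p = 0.344, d = 0.460.
A–C: 2/32 differ, p = 0.063, d = 0.065.
B–C: 11/32 differ, p = 0.344, d = 0.460.
The smallest distance is between A and C.

A and C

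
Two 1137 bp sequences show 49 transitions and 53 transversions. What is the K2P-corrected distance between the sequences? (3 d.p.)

P = 49/1137 ≈ 0.043096 and Q = 53/1137 ≈ 0.046614.
Under the Kimura two-parameter model, d = −½ ln(1 − 2P − Q) − ¼ ln(1 − 2Q).
1 − 2P − Q = 0.867194, giving −½ ln(0.867194) = 0.071246.
1 − 2Q = 0.906772, giving −¼ ln(0.906772) = 0.024466.
d = 0.071246 + 0.024466 = 0.095712.

0.096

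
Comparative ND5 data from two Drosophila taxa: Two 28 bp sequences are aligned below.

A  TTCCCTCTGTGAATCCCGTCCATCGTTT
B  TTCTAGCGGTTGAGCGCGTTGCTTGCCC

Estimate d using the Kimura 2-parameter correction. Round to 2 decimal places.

0.98

Of 28 sites, 7 differences are transitions and 8 are transversions, so P = 7/28 = 0.25 and Q = 8/28 ≈ 0.285714.
Under the Kimura two-parameter model, d = −½ ln(1 − 2P − Q) − ¼ ln(1 − 2Q).
1 − 2P − Q = 0.214286, giving −½ ln(0.214286) = 0.770222.
1 − 2Q = 0.428572, giving −¼ ln(0.428572) = 0.211824.
d = 0.770222 + 0.211824 = 0.982046.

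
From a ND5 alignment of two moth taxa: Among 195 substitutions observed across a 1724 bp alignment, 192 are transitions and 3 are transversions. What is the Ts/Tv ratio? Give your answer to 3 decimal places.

R = 192/3 = 64.000.

64.000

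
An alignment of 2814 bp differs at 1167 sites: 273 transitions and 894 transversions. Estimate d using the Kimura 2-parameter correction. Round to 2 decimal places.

0.61

P = 273/2814 ≈ 0.097015 and Q = 894/2814 ≈ 0.317697.
Under the Kimura two-parameter model, d = −½ ln(1 − 2P − Q) − ¼ ln(1 − 2Q).
1 − 2P − Q = 0.488273, giving −½ ln(0.488273) = 0.358440.
1 − 2Q = 0.364606, giving −¼ ln(0.364606) = 0.252234.
d = 0.358440 + 0.252234 = 0.610674.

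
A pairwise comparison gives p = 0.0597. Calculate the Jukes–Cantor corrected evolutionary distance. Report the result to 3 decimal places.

0.062

d = −(3/4) ln(1 − 4p/3) = −0.75 ln(1 − 0.0796) = −0.75 ln(0.9204)
  = −0.75 × (-0.082947) = 0.062210 substitutions/site.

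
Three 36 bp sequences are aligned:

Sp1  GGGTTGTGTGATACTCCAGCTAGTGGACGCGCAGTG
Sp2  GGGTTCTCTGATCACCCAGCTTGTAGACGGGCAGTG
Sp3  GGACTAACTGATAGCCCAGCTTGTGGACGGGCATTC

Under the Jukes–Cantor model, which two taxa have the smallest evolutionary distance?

Sp1 and Sp2

Sp1–Sp2: 8/36 differ, p = 0.222, d = 0.264.
Sp1–Sp3: 11/36 differ, p = 0.306, d = 0.392.
Sp2–Sp3: 9/36 differ, p = 0.250, d = 0.304.
The smallest distance is between Sp1 and Sp2.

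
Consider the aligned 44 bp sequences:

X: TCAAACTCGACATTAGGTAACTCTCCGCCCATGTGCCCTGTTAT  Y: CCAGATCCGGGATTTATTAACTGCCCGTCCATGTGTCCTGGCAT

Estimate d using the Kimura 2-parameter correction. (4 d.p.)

Of 44 sites, 10 differences are transitions and 5 are transversions, so P = 10/44 ≈ 0.227273 and Q = 5/44 ≈ 0.113636.
Under the Kimura two-parameter model, d = −½ ln(1 − 2P − Q) − ¼ ln(1 − 2Q).
1 − 2P − Q = 0.431818, giving −½ ln(0.431818) = 0.419876.
1 − 2Q = 0.772728, giving −¼ ln(0.772728) = 0.064457.
d = 0.419876 + 0.064457 = 0.484333.

0.4843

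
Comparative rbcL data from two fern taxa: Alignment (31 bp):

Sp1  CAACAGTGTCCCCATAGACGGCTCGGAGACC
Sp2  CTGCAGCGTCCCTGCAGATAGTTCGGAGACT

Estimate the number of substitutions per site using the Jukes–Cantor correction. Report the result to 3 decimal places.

The sequences differ at 10 of 31 sites (2, 3, 7, 13, 14, 15, 19, 20, 22, 31), so p = 10/31 ≈ 0.322581.
d = −(3/4) ln(1 − 4p/3) = −0.75 ln(1 − 0.430108) = −0.75 ln(0.569892)
  = −0.75 × (-0.562308) = 0.421731 substitutions/site.

0.422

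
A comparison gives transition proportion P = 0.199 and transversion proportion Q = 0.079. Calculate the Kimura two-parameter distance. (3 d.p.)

0.367

Under the Kimura two-parameter model, d = −½ ln(1 − 2P − Q) − ¼ ln(1 − 2Q).
1 − 2P − Q = 0.523, giving −½ ln(0.523) = 0.324087.
1 − 2Q = 0.842, giving −¼ ln(0.842) = 0.042994.
d = 0.324087 + 0.042994 = 0.367081.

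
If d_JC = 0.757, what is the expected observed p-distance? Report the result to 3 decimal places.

0.477

p = (3/4)(1 − e^(−4d/3)) = 0.75 × (1 − e^(-1.009333)) = 0.75 × (1 − 0.364462) = 0.476654.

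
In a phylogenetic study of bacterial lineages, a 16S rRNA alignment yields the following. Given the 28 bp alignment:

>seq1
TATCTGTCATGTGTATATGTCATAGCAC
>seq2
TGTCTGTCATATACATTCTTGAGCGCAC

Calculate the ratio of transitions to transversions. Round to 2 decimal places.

1.00

Transitions are A↔G and C↔T; transversions are all other mismatches.
Transitions: 5. Transversions: 5.
R = 5/5 = 1.00.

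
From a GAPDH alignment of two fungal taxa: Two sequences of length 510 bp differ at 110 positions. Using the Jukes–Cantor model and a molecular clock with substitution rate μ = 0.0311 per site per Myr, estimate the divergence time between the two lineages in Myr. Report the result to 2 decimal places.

p = 110/510 ≈ 0.215686.
d = −(3/4) ln(1 − 4p/3) = −0.75 ln(1 − 0.287581) = −0.75 ln(0.712419)
  = −0.75 × (-0.339089) = 0.254317 substitutions/site.
Under a molecular clock d = 2μt, so t = d/(2μ) = 0.254317 / (2 × 0.0311) = 4.09 Myr.

4.09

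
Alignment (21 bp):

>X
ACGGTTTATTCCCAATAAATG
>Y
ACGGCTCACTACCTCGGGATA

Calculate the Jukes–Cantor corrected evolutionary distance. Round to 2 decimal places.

The sequences differ at 10 of 21 sites (5, 7, 9, 11, 14, 15, 16, 17, 18, 21), so p = 10/21 ≈ 0.47619.
d = −(3/4) ln(1 − 4p/3) = −0.75 ln(1 − 0.63492) = −0.75 ln(0.36508)
  = −0.75 × (-1.007639) = 0.755729 substitutions/site.

0.76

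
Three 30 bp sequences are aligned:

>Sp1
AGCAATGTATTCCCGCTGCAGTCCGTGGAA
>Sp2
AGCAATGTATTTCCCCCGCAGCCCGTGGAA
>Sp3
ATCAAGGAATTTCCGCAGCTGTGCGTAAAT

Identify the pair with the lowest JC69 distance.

Sp1 and Sp2

Sp1–Sp2: 4/30 differ, p = 0.133, d = 0.147.
Sp1–Sp3: 10/30 differ, p = 0.333, d = 0.441.
Sp2–Sp3: 11/30 differ, p = 0.367, d = 0.503.
The smallest distance is between Sp1 and Sp2.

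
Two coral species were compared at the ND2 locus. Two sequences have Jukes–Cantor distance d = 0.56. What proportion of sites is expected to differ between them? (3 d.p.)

p = (3/4)(1 − e^(−4d/3)) = 0.75 × (1 − e^(-0.746667)) = 0.75 × (1 − 0.473944) = 0.394542.

0.395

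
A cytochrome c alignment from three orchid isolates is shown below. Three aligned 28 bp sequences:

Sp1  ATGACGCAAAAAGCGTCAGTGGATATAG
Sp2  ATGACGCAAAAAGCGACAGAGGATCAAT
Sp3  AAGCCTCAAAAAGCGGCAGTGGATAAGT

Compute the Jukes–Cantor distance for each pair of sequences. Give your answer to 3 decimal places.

Sp1–Sp2: 5/28 sites differ → p ≈ 0.178571, d = −0.75 ln(1 − 0.238095) = 0.203950 ≈ 0.204.
Sp1–Sp3: 7/28 sites differ → p = 0.25, d = −0.75 ln(1 − 0.333333) = 0.304098 ≈ 0.304.
Sp2–Sp3: 7/28 sites differ → p = 0.25, d = −0.75 ln(1 − 0.333333) = 0.304098 ≈ 0.304.

d(Sp1,Sp2) = 0.204, d(Sp1,Sp3) = 0.304, d(Sp2,Sp3) = 0.304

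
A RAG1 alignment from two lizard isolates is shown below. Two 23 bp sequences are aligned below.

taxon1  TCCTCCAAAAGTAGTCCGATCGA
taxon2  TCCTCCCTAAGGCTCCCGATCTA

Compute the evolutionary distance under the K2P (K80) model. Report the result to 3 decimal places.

Of 23 sites, 1 differences are transitions and 6 are transversions, so P = 1/23 ≈ 0.043478 and Q = 6/23 ≈ 0.26087.
Under the Kimura two-parameter model, d = −½ ln(1 − 2P − Q) − ¼ ln(1 − 2Q).
1 − 2P − Q = 0.652174, giving −½ ln(0.652174) = 0.213722.
1 − 2Q = 0.47826, giving −¼ ln(0.47826) = 0.184400.
d = 0.213722 + 0.184400 = 0.398122.

0.398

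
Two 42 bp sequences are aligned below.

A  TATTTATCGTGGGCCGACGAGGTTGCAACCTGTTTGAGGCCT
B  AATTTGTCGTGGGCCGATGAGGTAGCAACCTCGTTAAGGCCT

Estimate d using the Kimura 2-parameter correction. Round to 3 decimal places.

0.189

Of 42 sites, 3 differences are transitions and 4 are transversions, so P = 3/42 ≈ 0.071429 and Q = 4/42 ≈ 0.095238.
Under the Kimura two-parameter model, d = −½ ln(1 − 2P − Q) − ¼ ln(1 − 2Q).
1 − 2P − Q = 0.761904, giving −½ ln(0.761904) = 0.135967.
1 − 2Q = 0.809524, giving −¼ ln(0.809524) = 0.052827.
d = 0.135967 + 0.052827 = 0.188794.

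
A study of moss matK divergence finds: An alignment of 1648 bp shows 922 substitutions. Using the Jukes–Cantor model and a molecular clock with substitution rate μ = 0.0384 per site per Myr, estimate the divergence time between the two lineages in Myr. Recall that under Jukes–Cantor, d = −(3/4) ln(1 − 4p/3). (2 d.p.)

p = 922/1648 ≈ 0.559466.
d = −(3/4) ln(1 − 4p/3) = −0.75 ln(1 − 0.745955) = −0.75 ln(0.254045)
  = −0.75 × (-1.370244) = 1.027683 substitutions/site.
Under a molecular clock d = 2μt, so t = d/(2μ) = 1.027683 / (2 × 0.0384) = 13.38 Myr.

13.38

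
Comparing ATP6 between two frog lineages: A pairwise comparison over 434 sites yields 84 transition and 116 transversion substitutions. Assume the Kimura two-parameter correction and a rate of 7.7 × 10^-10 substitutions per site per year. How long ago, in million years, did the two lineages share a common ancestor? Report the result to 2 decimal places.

P = 84/434 ≈ 0.193548 and Q = 116/434 ≈ 0.267281.
Under the Kimura two-parameter model, d = −½ ln(1 − 2P − Q) − ¼ ln(1 − 2Q).
1 − 2P − Q = 0.345623, giving −½ ln(0.345623) = 0.531203.
1 − 2Q = 0.465438, giving −¼ ln(0.465438) = 0.191194.
d = 0.531203 + 0.191194 = 0.722397.
Under a molecular clock d = 2μt, so t = d/(2μ) = 0.722397 / (2 × 7.7 × 10^-10) = 469.09 million years.

469.09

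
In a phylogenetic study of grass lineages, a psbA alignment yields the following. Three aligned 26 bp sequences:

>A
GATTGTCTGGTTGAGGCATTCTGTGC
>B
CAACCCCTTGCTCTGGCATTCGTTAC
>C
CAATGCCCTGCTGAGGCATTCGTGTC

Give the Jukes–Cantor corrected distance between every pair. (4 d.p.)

A–B: 12/26 sites differ → p ≈ 0.461538, d = −0.75 ln(1 − 0.615384) = 0.716632 ≈ 0.7166.
A–C: 10/26 sites differ → p ≈ 0.384615, d = −0.75 ln(1 − 0.51282) = 0.539341 ≈ 0.5393.
B–C: 7/26 sites differ → p ≈ 0.269231, d = −0.75 ln(1 − 0.358975) = 0.333515 ≈ 0.3335.

d(A,B) = 0.7166, d(A,C) = 0.5393, d(B,C) = 0.3335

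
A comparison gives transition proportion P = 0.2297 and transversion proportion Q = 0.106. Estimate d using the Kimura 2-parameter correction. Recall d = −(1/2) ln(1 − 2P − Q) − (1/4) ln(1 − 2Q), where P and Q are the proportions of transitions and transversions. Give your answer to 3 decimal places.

0.476

Under the Kimura two-parameter model, d = −½ ln(1 − 2P − Q) − ¼ ln(1 − 2Q).
1 − 2P − Q = 0.4346, giving −½ ln(0.4346) = 0.416665.
1 − 2Q = 0.788, giving −¼ ln(0.788) = 0.059564.
d = 0.416665 + 0.059564 = 0.476229.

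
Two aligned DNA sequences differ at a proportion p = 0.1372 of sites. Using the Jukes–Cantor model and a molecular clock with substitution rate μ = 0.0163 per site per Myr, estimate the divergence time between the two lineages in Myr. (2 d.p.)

d = −(3/4) ln(1 − 4p/3) = −0.75 ln(1 − 0.182933) = −0.75 ln(0.817067)
  = −0.75 × (-0.202034) = 0.151526 substitutions/site.
Under a molecular clock d = 2μt, so t = d/(2μ) = 0.151526 / (2 × 0.0163) = 4.65 Myr.

4.65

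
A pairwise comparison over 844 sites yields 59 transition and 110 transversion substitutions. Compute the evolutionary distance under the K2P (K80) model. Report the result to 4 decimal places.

0.2330

P = 59/844 ≈ 0.069905 and Q = 110/844 ≈ 0.130332.
Under the Kimura two-parameter model, d = −½ ln(1 − 2P − Q) − ¼ ln(1 − 2Q).
1 − 2P − Q = 0.729858, giving −½ ln(0.729858) = 0.157453.
1 − 2Q = 0.739336, giving −¼ ln(0.739336) = 0.075501.
d = 0.157453 + 0.075501 = 0.232954.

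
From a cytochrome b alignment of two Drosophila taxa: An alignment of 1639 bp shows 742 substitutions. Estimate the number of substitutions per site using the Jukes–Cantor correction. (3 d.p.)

p = 742/1639 ≈ 0.452715.
d = −(3/4) ln(1 − 4p/3) = −0.75 ln(1 − 0.60362) = −0.75 ln(0.39638)
  = −0.75 × (-0.925382) = 0.694037 substitutions/site.

0.694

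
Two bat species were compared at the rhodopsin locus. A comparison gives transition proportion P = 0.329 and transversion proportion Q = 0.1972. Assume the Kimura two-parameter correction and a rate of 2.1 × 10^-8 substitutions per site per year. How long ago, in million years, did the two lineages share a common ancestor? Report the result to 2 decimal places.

25.99

Under the Kimura two-parameter model, d = −½ ln(1 − 2P − Q) − ¼ ln(1 − 2Q).
1 − 2P − Q = 0.1448, giving −½ ln(0.1448) = 0.966201.
1 − 2Q = 0.6056, giving −¼ ln(0.6056) = 0.125384.
d = 0.966201 + 0.125384 = 1.091585.
Under a molecular clock d = 2μt, so t = d/(2μ) = 1.091585 / (2 × 2.1 × 10^-8) = 25.99 million years.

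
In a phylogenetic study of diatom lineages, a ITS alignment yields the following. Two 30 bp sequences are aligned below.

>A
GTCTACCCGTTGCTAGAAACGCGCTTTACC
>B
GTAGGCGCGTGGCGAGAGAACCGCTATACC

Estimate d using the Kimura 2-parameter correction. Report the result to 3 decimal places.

0.446

Of 30 sites, 2 differences are transitions and 8 are transversions, so P = 2/30 ≈ 0.066667 and Q = 8/30 ≈ 0.266667.
Under the Kimura two-parameter model, d = −½ ln(1 − 2P − Q) − ¼ ln(1 − 2Q).
1 − 2P − Q = 0.599999, giving −½ ln(0.599999) = 0.255414.
1 − 2Q = 0.466666, giving −¼ ln(0.466666) = 0.190535.
d = 0.255414 + 0.190535 = 0.445949.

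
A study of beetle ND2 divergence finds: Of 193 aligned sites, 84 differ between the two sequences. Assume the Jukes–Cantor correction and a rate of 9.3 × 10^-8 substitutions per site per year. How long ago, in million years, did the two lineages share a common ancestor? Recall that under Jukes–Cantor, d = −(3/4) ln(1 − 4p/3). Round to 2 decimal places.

3.50

p = 84/193 ≈ 0.435233.
d = −(3/4) ln(1 − 4p/3) = −0.75 ln(1 − 0.580311) = −0.75 ln(0.419689)
  = −0.75 × (-0.868241) = 0.651181 substitutions/site.
Under a molecular clock d = 2μt, so t = d/(2μ) = 0.651181 / (2 × 9.3 × 10^-8) = 3.50 million years.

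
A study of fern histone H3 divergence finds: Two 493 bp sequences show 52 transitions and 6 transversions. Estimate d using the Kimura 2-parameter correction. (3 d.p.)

0.132

P = 52/493 ≈ 0.105477 and Q = 6/493 ≈ 0.01217.
Under the Kimura two-parameter model, d = −½ ln(1 − 2P − Q) − ¼ ln(1 − 2Q).
1 − 2P − Q = 0.776876, giving −½ ln(0.776876) = 0.126237.
1 − 2Q = 0.97566, giving −¼ ln(0.97566) = 0.006160.
d = 0.126237 + 0.006160 = 0.132397.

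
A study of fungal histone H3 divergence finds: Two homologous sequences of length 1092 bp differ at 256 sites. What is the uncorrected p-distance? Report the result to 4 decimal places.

0.2344

p = 256/1092 = 0.234432… ≈ 0.2344 (to 4 d.p.).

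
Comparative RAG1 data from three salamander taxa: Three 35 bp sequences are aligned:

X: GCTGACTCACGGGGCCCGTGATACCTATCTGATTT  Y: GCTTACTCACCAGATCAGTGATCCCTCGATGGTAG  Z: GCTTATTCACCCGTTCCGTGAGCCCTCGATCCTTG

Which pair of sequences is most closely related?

Y and Z

X–Y: 13/35 differ, p = 0.371, d = 0.513.
X–Z: 14/35 differ, p = 0.400, d = 0.572.
Y–Z: 8/35 differ, p = 0.229, d = 0.273.
The smallest distance is between Y and Z.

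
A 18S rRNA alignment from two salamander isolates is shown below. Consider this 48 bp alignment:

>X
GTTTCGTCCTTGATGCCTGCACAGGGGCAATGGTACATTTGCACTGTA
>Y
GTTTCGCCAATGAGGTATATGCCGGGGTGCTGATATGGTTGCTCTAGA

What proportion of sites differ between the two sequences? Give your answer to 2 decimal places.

0.42

The sequences differ at 20 of 48 positions.
p = 20/48 = 0.416666… ≈ 0.42 (to 2 d.p.).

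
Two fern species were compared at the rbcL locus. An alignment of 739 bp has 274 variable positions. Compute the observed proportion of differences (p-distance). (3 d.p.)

p = 274/739 = 0.370771… ≈ 0.371 (to 3 d.p.).

0.371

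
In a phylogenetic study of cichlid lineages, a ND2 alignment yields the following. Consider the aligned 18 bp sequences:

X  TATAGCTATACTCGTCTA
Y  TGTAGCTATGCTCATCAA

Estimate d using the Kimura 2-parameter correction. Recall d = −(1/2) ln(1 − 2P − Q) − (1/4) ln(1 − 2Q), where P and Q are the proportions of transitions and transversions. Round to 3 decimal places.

0.276

Of 18 sites, 3 differences are transitions and 1 are transversions, so P = 3/18 ≈ 0.166667 and Q = 1/18 ≈ 0.055556.
Under the Kimura two-parameter model, d = −½ ln(1 − 2P − Q) − ¼ ln(1 − 2Q).
1 − 2P − Q = 0.61111, giving −½ ln(0.61111) = 0.246239.
1 − 2Q = 0.888888, giving −¼ ln(0.888888) = 0.029446.
d = 0.246239 + 0.029446 = 0.275685.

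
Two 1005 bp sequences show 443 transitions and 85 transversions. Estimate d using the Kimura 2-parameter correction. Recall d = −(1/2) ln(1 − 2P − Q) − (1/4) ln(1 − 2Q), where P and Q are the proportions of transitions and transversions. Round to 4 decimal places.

P = 443/1005 ≈ 0.440796 and Q = 85/1005 ≈ 0.084577.
Under the Kimura two-parameter model, d = −½ ln(1 − 2P − Q) − ¼ ln(1 − 2Q).
1 − 2P − Q = 0.033831, giving −½ ln(0.033831) = 1.693189.
1 − 2Q = 0.830846, giving −¼ ln(0.830846) = 0.046328.
d = 1.693189 + 0.046328 = 1.739517.

1.7395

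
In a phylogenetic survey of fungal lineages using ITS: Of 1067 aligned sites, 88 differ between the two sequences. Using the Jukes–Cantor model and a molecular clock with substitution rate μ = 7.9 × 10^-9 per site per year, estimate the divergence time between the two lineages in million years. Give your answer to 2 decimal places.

5.53

p = 88/1067 ≈ 0.082474.
d = −(3/4) ln(1 − 4p/3) = −0.75 ln(1 − 0.109965) = −0.75 ln(0.890035)
  = −0.75 × (-0.116494) = 0.087371 substitutions/site.
Under a molecular clock d = 2μt, so t = d/(2μ) = 0.087371 / (2 × 7.9 × 10^-9) = 5.53 million years.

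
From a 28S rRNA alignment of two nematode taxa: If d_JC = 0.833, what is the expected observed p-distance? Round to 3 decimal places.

0.503

p = (3/4)(1 − e^(−4d/3)) = 0.75 × (1 − e^(-1.110667)) = 0.75 × (1 − 0.329339) = 0.502996.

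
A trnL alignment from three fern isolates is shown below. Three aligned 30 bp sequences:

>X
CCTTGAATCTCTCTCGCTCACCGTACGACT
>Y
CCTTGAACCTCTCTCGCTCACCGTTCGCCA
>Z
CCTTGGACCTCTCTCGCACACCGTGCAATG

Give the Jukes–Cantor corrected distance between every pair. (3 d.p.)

d(X,Y) = 0.147, d(X,Z) = 0.280, d(Y,Z) = 0.280

X–Y: 4/30 sites differ → p ≈ 0.133333, d = −0.75 ln(1 − 0.177777) = 0.146808 ≈ 0.147.
X–Z: 7/30 sites differ → p ≈ 0.233333, d = −0.75 ln(1 − 0.311111) = 0.279506 ≈ 0.280.
Y–Z: 7/30 sites differ → p ≈ 0.233333, d = −0.75 ln(1 − 0.311111) = 0.279506 ≈ 0.280.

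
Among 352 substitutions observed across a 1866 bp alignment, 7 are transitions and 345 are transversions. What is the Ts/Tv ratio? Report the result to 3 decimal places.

0.020

R = 7/345 = 0.020289… ≈ 0.020 (to 3 d.p.).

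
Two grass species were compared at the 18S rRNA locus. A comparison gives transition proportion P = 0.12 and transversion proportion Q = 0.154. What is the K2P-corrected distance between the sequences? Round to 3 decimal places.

Under the Kimura two-parameter model, d = −½ ln(1 − 2P − Q) − ¼ ln(1 − 2Q).
1 − 2P − Q = 0.606, giving −½ ln(0.606) = 0.250438.
1 − 2Q = 0.692, giving −¼ ln(0.692) = 0.092042.
d = 0.250438 + 0.092042 = 0.342480.

0.342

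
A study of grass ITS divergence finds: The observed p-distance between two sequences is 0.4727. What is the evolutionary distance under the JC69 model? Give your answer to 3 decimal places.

d = −(3/4) ln(1 − 4p/3) = −0.75 ln(1 − 0.630267) = −0.75 ln(0.369733)
  = −0.75 × (-0.994974) = 0.746231 substitutions/site.

0.746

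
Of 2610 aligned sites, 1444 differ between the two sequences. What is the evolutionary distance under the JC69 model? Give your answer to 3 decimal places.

p = 1444/2610 ≈ 0.553257.
d = −(3/4) ln(1 − 4p/3) = −0.75 ln(1 − 0.737676) = −0.75 ln(0.262324)
  = −0.75 × (-1.338175) = 1.003631 substitutions/site.

1.004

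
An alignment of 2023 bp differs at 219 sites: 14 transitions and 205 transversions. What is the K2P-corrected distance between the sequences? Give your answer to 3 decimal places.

0.118

P = 14/2023 ≈ 0.00692 and Q = 205/2023 ≈ 0.101335.
Under the Kimura two-parameter model, d = −½ ln(1 − 2P − Q) − ¼ ln(1 − 2Q).
1 − 2P − Q = 0.884825, giving −½ ln(0.884825) = 0.061183.
1 − 2Q = 0.79733, giving −¼ ln(0.79733) = 0.056622.
d = 0.061183 + 0.056622 = 0.117805.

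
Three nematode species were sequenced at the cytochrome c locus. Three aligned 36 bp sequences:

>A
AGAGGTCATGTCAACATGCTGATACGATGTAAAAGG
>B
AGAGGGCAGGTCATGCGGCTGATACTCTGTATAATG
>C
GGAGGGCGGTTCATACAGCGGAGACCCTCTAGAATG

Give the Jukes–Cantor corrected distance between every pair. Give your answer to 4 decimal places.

A–B: 10/36 sites differ → p ≈ 0.277778, d = −0.75 ln(1 − 0.370371) = 0.346968 ≈ 0.3470.
A–C: 16/36 sites differ → p ≈ 0.444444, d = −0.75 ln(1 − 0.592592) = 0.673455 ≈ 0.6735.
B–C: 10/36 sites differ → p ≈ 0.277778, d = −0.75 ln(1 − 0.370371) = 0.346968 ≈ 0.3470.

d(A,B) = 0.3470, d(A,C) = 0.6735, d(B,C) = 0.3470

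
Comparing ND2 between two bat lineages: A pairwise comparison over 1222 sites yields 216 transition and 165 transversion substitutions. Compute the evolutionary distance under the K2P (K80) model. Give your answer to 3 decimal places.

0.414

P = 216/1222 ≈ 0.176759 and Q = 165/1222 ≈ 0.135025.
Under the Kimura two-parameter model, d = −½ ln(1 − 2P − Q) − ¼ ln(1 − 2Q).
1 − 2P − Q = 0.511457, giving −½ ln(0.511457) = 0.335246.
1 − 2Q = 0.72995, giving −¼ ln(0.72995) = 0.078695.
d = 0.335246 + 0.078695 = 0.413941.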